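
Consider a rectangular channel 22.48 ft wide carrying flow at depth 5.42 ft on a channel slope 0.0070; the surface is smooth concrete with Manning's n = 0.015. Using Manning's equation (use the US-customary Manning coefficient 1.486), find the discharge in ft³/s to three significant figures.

A = b·y = 22.48 × 5.42 = 121.8 ft²
P = b + 2y = 22.48 + 2×5.42 = 33.32 ft
R = A/P = 121.8/33.32 = 3.657 ft
Q = (1.486/n)·A·R^(2/3)·S^(1/2) = (1.486/0.015) × 121.8 × 3.657^(2/3) × 0.0070^(1/2) = 2397 ft³/s

2400 ft³/s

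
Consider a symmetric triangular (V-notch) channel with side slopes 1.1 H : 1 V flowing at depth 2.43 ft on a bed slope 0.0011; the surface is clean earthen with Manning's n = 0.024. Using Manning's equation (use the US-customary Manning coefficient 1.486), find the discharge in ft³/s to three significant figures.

A = z·y² = 1.1×2.43² = 6.495 ft²
P = 2y√(1+z²) = 2×2.43×√(1+1.1²) = 7.225 ft
R = A/P = 6.495/7.225 = 0.8990 ft
Q = (1.486/n)·A·R^(2/3)·S^(1/2) = (1.486/0.024) × 6.495 × 0.8990^(2/3) × 0.0011^(1/2) = 12.42 ft³/s

12.4 ft³/s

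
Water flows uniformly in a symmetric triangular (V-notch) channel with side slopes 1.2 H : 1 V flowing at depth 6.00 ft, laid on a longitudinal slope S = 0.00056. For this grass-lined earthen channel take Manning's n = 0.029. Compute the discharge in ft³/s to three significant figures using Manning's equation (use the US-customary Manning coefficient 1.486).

91.4 ft³/s

A = z·y² = 1.2×6.00² = 43.20 ft²
P = 2y√(1+z²) = 2×6.00×√(1+1.2²) = 18.74 ft
R = A/P = 43.20/18.74 = 2.305 ft
Q = (1.486/n)·A·R^(2/3)·S^(1/2) = (1.486/0.029) × 43.20 × 2.305^(2/3) × 0.00056^(1/2) = 91.40 ft³/s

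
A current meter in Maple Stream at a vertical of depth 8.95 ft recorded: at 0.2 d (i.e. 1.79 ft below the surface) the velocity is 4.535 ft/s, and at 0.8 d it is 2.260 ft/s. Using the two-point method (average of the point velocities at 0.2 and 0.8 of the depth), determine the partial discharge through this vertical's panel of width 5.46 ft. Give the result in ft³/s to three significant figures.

166 ft³/s

v̄ = (4.535 + 2.260) / 2 = 3.398 ft/s
q = v̄ × d × w = 3.398 × 8.95 × 5.46 = 166.0 ft³/s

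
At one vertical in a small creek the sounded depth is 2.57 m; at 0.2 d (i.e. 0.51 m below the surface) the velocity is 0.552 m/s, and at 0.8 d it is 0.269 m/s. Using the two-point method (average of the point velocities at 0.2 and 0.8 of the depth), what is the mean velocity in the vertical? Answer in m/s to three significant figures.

v̄ = (0.552 + 0.269) / 2 = 0.4105 m/s

0.411 m/s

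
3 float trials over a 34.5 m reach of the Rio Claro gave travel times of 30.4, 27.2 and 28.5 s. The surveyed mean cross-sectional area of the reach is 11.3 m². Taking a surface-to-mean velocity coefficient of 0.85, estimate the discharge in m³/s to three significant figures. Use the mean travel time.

t̄ = (30.4 + 27.2 + 28.5) / 3 = 28.7 s
v_surface = L / t̄ = 34.5 / 28.7 = 1.202 m/s
v_mean = 0.85 × 1.202 = 1.022 m/s
Q = A × v_mean = 11.3 × 1.022 = 11.55 m³/s

11.5 m³/s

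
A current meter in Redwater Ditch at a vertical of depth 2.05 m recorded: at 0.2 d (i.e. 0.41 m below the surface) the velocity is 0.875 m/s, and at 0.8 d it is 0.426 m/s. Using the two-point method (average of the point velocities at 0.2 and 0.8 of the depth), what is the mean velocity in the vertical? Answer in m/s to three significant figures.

v̄ = (0.875 + 0.426) / 2 = 0.6505 m/s

0.651 m/s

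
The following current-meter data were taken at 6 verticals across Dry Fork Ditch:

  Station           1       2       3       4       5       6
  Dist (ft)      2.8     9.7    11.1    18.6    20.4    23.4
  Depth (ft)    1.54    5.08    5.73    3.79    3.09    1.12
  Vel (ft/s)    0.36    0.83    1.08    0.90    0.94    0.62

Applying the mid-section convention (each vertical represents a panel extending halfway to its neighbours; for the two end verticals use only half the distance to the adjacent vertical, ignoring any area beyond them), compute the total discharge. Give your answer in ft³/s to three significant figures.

w_1 = (9.7 − 2.8)/2 = 3.45 ft; q_1 = 0.36 × 1.54 × 3.45 = 1.913 ft³/s
w_2 = (11.1 − 2.8)/2 = 4.15 ft; q_2 = 0.83 × 5.08 × 4.15 = 17.50 ft³/s
w_3 = (18.6 − 9.7)/2 = 4.45 ft; q_3 = 1.08 × 5.73 × 4.45 = 27.54 ft³/s
w_4 = (20.4 − 11.1)/2 = 4.65 ft; q_4 = 0.90 × 3.79 × 4.65 = 15.86 ft³/s
w_5 = (23.4 − 18.6)/2 = 2.4 ft; q_5 = 0.94 × 3.09 × 2.4 = 6.971 ft³/s
w_6 = (23.4 − 20.4)/2 = 1.5 ft; q_6 = 0.62 × 1.12 × 1.5 = 1.042 ft³/s
Q = Σ qᵢ = 70.82 ft³/s

70.8 ft³/s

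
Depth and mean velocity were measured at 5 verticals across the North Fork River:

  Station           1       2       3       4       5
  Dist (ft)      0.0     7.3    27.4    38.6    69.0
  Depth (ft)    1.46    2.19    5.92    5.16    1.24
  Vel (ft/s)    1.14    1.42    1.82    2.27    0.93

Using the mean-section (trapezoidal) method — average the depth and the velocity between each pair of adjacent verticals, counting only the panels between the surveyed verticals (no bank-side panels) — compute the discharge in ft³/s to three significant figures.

Panel 1-2: Δb = 7.3 ft, d̄ = (1.46+2.19)/2 = 1.825, v̄ = (1.14+1.42)/2 = 1.28 → q = 7.3×1.825×1.28 = 17.05 ft³/s
Panel 2-3: Δb = 20.1 ft, d̄ = (2.19+5.92)/2 = 4.055, v̄ = (1.42+1.82)/2 = 1.62 → q = 20.1×4.055×1.62 = 132.0 ft³/s
Panel 3-4: Δb = 11.2 ft, d̄ = (5.92+5.16)/2 = 5.54, v̄ = (1.82+2.27)/2 = 2.045 → q = 11.2×5.54×2.045 = 126.9 ft³/s
Panel 4-5: Δb = 30.4 ft, d̄ = (5.16+1.24)/2 = 3.2, v̄ = (2.27+0.93)/2 = 1.6 → q = 30.4×3.2×1.6 = 155.6 ft³/s
Q = Σ q = 431.6 ft³/s

432 ft³/s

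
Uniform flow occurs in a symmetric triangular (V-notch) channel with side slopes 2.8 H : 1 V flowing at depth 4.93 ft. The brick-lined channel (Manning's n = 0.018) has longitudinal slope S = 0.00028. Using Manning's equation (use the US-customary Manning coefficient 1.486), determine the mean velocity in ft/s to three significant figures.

A = z·y² = 2.8×4.93² = 68.05 ft²
P = 2y√(1+z²) = 2×4.93×√(1+2.8²) = 29.32 ft
R = A/P = 68.05/29.32 = 2.321 ft
Q = (1.486/n)·A·R^(2/3)·S^(1/2) = (1.486/0.018) × 68.05 × 2.321^(2/3) × 0.00028^(1/2) = 164.8 ft³/s
V = Q/A = 164.8/68.05 = 2.422 ft/s

2.42 ft/s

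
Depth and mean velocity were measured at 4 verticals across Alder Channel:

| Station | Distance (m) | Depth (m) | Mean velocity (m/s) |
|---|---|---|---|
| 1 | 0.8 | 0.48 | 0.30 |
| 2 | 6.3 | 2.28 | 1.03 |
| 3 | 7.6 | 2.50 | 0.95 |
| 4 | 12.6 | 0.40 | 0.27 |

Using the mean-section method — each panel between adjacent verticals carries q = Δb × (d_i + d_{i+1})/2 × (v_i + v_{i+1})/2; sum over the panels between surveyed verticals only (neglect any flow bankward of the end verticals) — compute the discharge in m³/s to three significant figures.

12.5 m³/s

Panel 1-2: Δb = 5.5 m, d̄ = (0.48+2.28)/2 = 1.38, v̄ = (0.30+1.03)/2 = 0.665 → q = 5.5×1.38×0.665 = 5.047 m³/s
Panel 2-3: Δb = 1.3 m, d̄ = (2.28+2.50)/2 = 2.39, v̄ = (1.03+0.95)/2 = 0.99 → q = 1.3×2.39×0.99 = 3.076 m³/s
Panel 3-4: Δb = 5 m, d̄ = (2.50+0.40)/2 = 1.45, v̄ = (0.95+0.27)/2 = 0.61 → q = 5×1.45×0.61 = 4.423 m³/s
Q = Σ q = 12.55 m³/s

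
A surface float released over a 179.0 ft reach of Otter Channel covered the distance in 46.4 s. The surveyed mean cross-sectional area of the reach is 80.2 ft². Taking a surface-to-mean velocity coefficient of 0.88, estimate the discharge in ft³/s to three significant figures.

v_surface = L / t̄ = 179.0 / 46.4 = 3.858 ft/s
v_mean = 0.88 × 3.858 = 3.395 ft/s
Q = A × v_mean = 80.2 × 3.395 = 272.3 ft³/s

272 ft³/s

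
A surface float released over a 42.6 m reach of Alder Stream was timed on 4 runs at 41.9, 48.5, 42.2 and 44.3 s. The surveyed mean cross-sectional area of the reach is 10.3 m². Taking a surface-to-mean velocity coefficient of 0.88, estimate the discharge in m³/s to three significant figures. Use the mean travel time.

8.73 m³/s

t̄ = (41.9 + 48.5 + 42.2 + 44.3) / 4 = 44.225 s
v_surface = L / t̄ = 42.6 / 44.225 = 0.9633 m/s
v_mean = 0.88 × 0.9633 = 0.8477 m/s
Q = A × v_mean = 10.3 × 0.8477 = 8.731 m³/s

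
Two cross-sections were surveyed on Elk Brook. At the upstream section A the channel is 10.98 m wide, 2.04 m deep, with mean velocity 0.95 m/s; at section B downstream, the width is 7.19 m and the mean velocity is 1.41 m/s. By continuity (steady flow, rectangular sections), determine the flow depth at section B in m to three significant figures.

Q = A₁V₁ = (10.98×2.04) × 0.95 = 21.28 m³/s
d₂ = Q/(b₂ V₂) = 21.28/(7.19×1.41) = 2.099 m

2.10 m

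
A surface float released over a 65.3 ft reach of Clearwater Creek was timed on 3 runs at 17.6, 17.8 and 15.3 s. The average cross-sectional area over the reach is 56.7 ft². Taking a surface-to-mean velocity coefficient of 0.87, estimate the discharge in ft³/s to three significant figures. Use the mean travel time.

191 ft³/s

t̄ = (17.6 + 17.8 + 15.3) / 3 = 16.9 s
v_surface = L / t̄ = 65.3 / 16.9 = 3.864 ft/s
v_mean = 0.87 × 3.864 = 3.362 ft/s
Q = A × v_mean = 56.7 × 3.362 = 190.6 ft³/s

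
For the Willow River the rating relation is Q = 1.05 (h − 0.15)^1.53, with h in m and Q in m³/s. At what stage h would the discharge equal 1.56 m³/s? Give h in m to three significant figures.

h − h₀ = (Q/C)^(1/b) = (1.56/1.05)^(1/1.53) = 1.295 m
h = 0.15 + 1.295 = 1.445 m

1.45 m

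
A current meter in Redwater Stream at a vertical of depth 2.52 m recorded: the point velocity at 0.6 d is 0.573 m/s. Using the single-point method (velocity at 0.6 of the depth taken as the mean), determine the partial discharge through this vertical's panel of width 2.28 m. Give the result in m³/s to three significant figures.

3.29 m³/s

v̄ = v₀.₆ = 0.573 m/s
q = v̄ × d × w = 0.5730 × 2.52 × 2.28 = 3.292 m³/s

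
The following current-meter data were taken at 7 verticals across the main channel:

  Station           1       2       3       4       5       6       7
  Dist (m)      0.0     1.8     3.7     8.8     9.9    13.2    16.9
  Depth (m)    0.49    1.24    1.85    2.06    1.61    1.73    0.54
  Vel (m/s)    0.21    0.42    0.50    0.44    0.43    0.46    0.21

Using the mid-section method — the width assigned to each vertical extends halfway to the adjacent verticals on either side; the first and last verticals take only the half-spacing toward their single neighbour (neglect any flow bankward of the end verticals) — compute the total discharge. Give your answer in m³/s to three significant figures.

w_1 = (1.8 − 0.0)/2 = 0.9 m; q_1 = 0.21 × 0.49 × 0.9 = 0.09261 m³/s
w_2 = (3.7 − 0.0)/2 = 1.85 m; q_2 = 0.42 × 1.24 × 1.85 = 0.9635 m³/s
w_3 = (8.8 − 1.8)/2 = 3.5 m; q_3 = 0.50 × 1.85 × 3.5 = 3.238 m³/s
w_4 = (9.9 − 3.7)/2 = 3.1 m; q_4 = 0.44 × 2.06 × 3.1 = 2.810 m³/s
w_5 = (13.2 − 8.8)/2 = 2.2 m; q_5 = 0.43 × 1.61 × 2.2 = 1.523 m³/s
w_6 = (16.9 − 9.9)/2 = 3.5 m; q_6 = 0.46 × 1.73 × 3.5 = 2.785 m³/s
w_7 = (16.9 − 13.2)/2 = 1.85 m; q_7 = 0.21 × 0.54 × 1.85 = 0.2098 m³/s
Q = Σ qᵢ = 11.62 m³/s

11.6 m³/s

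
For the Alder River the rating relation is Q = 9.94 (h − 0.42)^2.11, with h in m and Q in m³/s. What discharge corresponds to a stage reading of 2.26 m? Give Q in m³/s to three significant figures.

Q = 9.94 × (2.26 − 0.42)^2.11 = 9.94 × 1.84^2.11 = 35.99 m³/s

36.0 m³/s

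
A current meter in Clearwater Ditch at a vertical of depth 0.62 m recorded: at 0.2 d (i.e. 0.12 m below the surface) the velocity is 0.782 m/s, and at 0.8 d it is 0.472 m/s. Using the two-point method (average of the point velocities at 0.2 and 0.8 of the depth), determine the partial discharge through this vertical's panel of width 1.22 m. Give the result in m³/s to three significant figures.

0.474 m³/s

v̄ = (0.782 + 0.472) / 2 = 0.6270 m/s
q = v̄ × d × w = 0.6270 × 0.62 × 1.22 = 0.4743 m³/s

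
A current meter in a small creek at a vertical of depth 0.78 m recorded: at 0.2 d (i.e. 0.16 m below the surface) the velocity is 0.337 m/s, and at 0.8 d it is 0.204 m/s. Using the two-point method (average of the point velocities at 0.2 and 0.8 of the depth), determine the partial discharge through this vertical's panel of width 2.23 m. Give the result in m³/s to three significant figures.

v̄ = (0.337 + 0.204) / 2 = 0.2705 m/s
q = v̄ × d × w = 0.2705 × 0.78 × 2.23 = 0.4705 m³/s

0.471 m³/s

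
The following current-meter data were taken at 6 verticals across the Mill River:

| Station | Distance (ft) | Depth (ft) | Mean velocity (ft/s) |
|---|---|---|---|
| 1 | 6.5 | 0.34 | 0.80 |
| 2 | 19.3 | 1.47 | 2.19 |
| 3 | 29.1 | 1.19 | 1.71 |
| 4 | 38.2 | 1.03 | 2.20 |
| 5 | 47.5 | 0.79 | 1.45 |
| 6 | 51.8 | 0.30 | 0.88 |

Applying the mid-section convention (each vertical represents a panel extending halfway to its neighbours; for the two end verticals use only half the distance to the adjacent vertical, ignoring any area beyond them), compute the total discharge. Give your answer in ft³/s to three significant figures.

w_1 = (19.3 − 6.5)/2 = 6.4 ft; q_1 = 0.80 × 0.34 × 6.4 = 1.741 ft³/s
w_2 = (29.1 − 6.5)/2 = 11.3 ft; q_2 = 2.19 × 1.47 × 11.3 = 36.38 ft³/s
w_3 = (38.2 − 19.3)/2 = 9.45 ft; q_3 = 1.71 × 1.19 × 9.45 = 19.23 ft³/s
w_4 = (47.5 − 29.1)/2 = 9.2 ft; q_4 = 2.20 × 1.03 × 9.2 = 20.85 ft³/s
w_5 = (51.8 − 38.2)/2 = 6.8 ft; q_5 = 1.45 × 0.79 × 6.8 = 7.789 ft³/s
w_6 = (51.8 − 47.5)/2 = 2.15 ft; q_6 = 0.88 × 0.30 × 2.15 = 0.5676 ft³/s
Q = Σ qᵢ = 86.55 ft³/s

86.6 ft³/s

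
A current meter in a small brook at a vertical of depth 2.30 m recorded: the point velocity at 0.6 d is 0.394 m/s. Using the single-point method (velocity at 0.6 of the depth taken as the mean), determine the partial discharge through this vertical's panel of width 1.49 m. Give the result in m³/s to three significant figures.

1.35 m³/s

v̄ = v₀.₆ = 0.394 m/s
q = v̄ × d × w = 0.3940 × 2.30 × 1.49 = 1.350 m³/s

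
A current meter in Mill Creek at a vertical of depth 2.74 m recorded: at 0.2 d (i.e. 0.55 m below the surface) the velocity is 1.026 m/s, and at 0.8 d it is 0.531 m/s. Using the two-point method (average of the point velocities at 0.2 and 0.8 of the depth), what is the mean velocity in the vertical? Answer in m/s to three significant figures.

v̄ = (1.026 + 0.531) / 2 = 0.7785 m/s

0.779 m/s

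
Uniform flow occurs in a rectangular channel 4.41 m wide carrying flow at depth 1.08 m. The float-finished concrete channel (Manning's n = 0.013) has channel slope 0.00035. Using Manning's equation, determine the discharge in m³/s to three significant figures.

A = b·y = 4.41 × 1.08 = 4.763 m²
P = b + 2y = 4.41 + 2×1.08 = 6.570 m
R = A/P = 4.763/6.570 = 0.7249 m
Q = (1/n)·A·R^(2/3)·S^(1/2) = (1/0.013) × 4.763 × 0.7249^(2/3) × 0.00035^(1/2) = 5.531 m³/s

5.53 m³/s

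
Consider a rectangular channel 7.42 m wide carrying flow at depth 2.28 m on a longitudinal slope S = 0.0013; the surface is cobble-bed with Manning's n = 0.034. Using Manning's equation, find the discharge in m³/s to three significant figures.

22.6 m³/s

A = b·y = 7.42 × 2.28 = 16.92 m²
P = b + 2y = 7.42 + 2×2.28 = 11.98 m
R = A/P = 16.92/11.98 = 1.412 m
Q = (1/n)·A·R^(2/3)·S^(1/2) = (1/0.034) × 16.92 × 1.412^(2/3) × 0.0013^(1/2) = 22.58 m³/s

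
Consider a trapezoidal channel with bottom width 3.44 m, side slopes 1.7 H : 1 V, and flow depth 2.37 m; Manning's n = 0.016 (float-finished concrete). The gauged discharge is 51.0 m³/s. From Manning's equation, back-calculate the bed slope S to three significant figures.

0.00138

A = (b + z·y)·y = (3.44 + 1.7×2.37)×2.37 = 17.70 m²
P = b + 2y√(1+z²) = 3.44 + 2×2.37×√(1+1.7²) = 12.79 m
R = A/P = 17.70/12.79 = 1.384 m
S = (Q·n / (1·A·R^(2/3)))² = (51.0×0.016 / (1×17.70×1.242))² = 0.001378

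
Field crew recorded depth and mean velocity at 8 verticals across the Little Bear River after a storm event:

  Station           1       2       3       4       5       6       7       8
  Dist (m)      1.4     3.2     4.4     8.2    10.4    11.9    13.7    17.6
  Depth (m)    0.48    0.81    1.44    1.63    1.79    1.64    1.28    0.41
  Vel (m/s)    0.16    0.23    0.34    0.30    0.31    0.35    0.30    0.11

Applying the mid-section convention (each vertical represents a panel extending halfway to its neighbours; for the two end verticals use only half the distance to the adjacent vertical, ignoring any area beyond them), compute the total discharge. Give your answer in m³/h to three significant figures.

w_1 = (3.2 − 1.4)/2 = 0.9 m; q_1 = 0.16 × 0.48 × 0.9 = 0.06912 m³/s
w_2 = (4.4 − 1.4)/2 = 1.5 m; q_2 = 0.23 × 0.81 × 1.5 = 0.2795 m³/s
w_3 = (8.2 − 3.2)/2 = 2.5 m; q_3 = 0.34 × 1.44 × 2.5 = 1.224 m³/s
w_4 = (10.4 − 4.4)/2 = 3 m; q_4 = 0.30 × 1.63 × 3 = 1.467 m³/s
w_5 = (11.9 − 8.2)/2 = 1.85 m; q_5 = 0.31 × 1.79 × 1.85 = 1.027 m³/s
w_6 = (13.7 − 10.4)/2 = 1.65 m; q_6 = 0.35 × 1.64 × 1.65 = 0.9471 m³/s
w_7 = (17.6 − 11.9)/2 = 2.85 m; q_7 = 0.30 × 1.28 × 2.85 = 1.094 m³/s
w_8 = (17.6 − 13.7)/2 = 1.95 m; q_8 = 0.11 × 0.41 × 1.95 = 0.08795 m³/s
Q = Σ qᵢ = 6.196 m³/s
= 6.196 × 3600 = 22300 m³/h

22300 m³/h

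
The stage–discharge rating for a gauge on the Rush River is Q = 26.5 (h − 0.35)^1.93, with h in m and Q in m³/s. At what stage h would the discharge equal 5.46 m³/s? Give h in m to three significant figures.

h − h₀ = (Q/C)^(1/b) = (5.46/26.5)^(1/1.93) = 0.4411 m
h = 0.35 + 0.4411 = 0.7911 m

0.791 m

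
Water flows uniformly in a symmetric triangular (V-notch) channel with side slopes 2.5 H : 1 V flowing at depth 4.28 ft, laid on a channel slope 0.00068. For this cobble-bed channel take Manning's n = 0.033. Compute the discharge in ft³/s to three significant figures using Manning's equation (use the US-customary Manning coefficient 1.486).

85.0 ft³/s

A = z·y² = 2.5×4.28² = 45.80 ft²
P = 2y√(1+z²) = 2×4.28×√(1+2.5²) = 23.05 ft
R = A/P = 45.80/23.05 = 1.987 ft
Q = (1.486/n)·A·R^(2/3)·S^(1/2) = (1.486/0.033) × 45.80 × 1.987^(2/3) × 0.00068^(1/2) = 84.99 ft³/s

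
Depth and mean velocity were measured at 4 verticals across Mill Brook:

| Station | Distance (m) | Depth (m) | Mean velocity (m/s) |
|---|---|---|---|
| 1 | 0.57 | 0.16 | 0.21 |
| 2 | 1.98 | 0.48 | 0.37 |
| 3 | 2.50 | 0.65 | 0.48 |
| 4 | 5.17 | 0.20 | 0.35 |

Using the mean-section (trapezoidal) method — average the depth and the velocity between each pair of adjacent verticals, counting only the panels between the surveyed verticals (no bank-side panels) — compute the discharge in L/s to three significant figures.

727 L/s

Panel 1-2: Δb = 1.41 m, d̄ = (0.16+0.48)/2 = 0.32, v̄ = (0.21+0.37)/2 = 0.29 → q = 1.41×0.32×0.29 = 0.1308 m³/s
Panel 2-3: Δb = 0.52 m, d̄ = (0.48+0.65)/2 = 0.565, v̄ = (0.37+0.48)/2 = 0.425 → q = 0.52×0.565×0.425 = 0.1249 m³/s
Panel 3-4: Δb = 2.67 m, d̄ = (0.65+0.20)/2 = 0.425, v̄ = (0.48+0.35)/2 = 0.415 → q = 2.67×0.425×0.415 = 0.4709 m³/s
Q = Σ q = 0.7266 m³/s
= 0.7266 × 1000 = 726.6 L/s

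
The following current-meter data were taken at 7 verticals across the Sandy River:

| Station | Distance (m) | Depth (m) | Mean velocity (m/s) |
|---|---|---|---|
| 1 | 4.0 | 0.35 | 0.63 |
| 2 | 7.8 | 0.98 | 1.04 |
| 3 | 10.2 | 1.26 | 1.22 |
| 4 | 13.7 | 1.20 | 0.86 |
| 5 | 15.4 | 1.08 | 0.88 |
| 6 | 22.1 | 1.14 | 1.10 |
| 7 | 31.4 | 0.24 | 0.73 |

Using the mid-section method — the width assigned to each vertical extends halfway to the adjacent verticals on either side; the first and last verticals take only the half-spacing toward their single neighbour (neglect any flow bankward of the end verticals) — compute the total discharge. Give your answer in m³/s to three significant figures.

25.6 m³/s

w_1 = (7.8 − 4.0)/2 = 1.9 m; q_1 = 0.63 × 0.35 × 1.9 = 0.4190 m³/s
w_2 = (10.2 − 4.0)/2 = 3.1 m; q_2 = 1.04 × 0.98 × 3.1 = 3.160 m³/s
w_3 = (13.7 − 7.8)/2 = 2.95 m; q_3 = 1.22 × 1.26 × 2.95 = 4.535 m³/s
w_4 = (15.4 − 10.2)/2 = 2.6 m; q_4 = 0.86 × 1.20 × 2.6 = 2.683 m³/s
w_5 = (22.1 − 13.7)/2 = 4.2 m; q_5 = 0.88 × 1.08 × 4.2 = 3.992 m³/s
w_6 = (31.4 − 15.4)/2 = 8 m; q_6 = 1.10 × 1.14 × 8 = 10.03 m³/s
w_7 = (31.4 − 22.1)/2 = 4.65 m; q_7 = 0.73 × 0.24 × 4.65 = 0.8147 m³/s
Q = Σ qᵢ = 25.63 m³/s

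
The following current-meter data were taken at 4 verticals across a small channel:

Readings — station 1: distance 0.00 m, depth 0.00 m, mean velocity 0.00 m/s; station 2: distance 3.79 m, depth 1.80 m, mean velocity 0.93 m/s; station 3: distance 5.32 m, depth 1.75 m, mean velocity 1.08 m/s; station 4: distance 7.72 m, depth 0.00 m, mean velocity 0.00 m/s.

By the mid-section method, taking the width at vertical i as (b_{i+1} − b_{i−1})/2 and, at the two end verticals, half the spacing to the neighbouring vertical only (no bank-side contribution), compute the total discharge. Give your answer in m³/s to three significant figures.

w_2 = (5.32 − 0.00)/2 = 2.66 m; q_2 = 0.93 × 1.80 × 2.66 = 4.453 m³/s
w_3 = (7.72 − 3.79)/2 = 1.965 m; q_3 = 1.08 × 1.75 × 1.965 = 3.714 m³/s
Stations 1, 4 contribute zero (depth or velocity is 0).
Q = Σ qᵢ = 8.167 m³/s

8.17 m³/s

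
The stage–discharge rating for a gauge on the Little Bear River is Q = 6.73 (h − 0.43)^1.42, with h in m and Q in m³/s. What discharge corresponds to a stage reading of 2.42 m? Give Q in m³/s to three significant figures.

17.9 m³/s

Q = 6.73 × (2.42 − 0.43)^1.42 = 6.73 × 1.99^1.42 = 17.88 m³/s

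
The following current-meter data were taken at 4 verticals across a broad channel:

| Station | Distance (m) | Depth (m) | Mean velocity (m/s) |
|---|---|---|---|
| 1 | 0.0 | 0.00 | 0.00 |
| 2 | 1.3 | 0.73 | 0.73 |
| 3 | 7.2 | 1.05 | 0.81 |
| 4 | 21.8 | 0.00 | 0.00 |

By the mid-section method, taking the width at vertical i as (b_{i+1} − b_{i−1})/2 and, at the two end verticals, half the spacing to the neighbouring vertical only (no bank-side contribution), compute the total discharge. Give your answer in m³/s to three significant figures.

10.6 m³/s

w_2 = (7.2 − 0.0)/2 = 3.6 m; q_2 = 0.73 × 0.73 × 3.6 = 1.918 m³/s
w_3 = (21.8 − 1.3)/2 = 10.25 m; q_3 = 0.81 × 1.05 × 10.25 = 8.718 m³/s
Stations 1, 4 contribute zero (depth or velocity is 0).
Q = Σ qᵢ = 10.64 m³/s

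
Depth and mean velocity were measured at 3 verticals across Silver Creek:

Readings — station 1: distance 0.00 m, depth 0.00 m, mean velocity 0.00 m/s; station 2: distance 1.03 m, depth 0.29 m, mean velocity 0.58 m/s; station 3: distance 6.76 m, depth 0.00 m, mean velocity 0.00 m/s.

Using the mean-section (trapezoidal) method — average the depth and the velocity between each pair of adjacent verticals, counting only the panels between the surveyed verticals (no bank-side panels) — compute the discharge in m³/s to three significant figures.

Panel 1-2: Δb = 1.03 m, d̄ = (0.00+0.29)/2 = 0.145, v̄ = (0.00+0.58)/2 = 0.29 → q = 1.03×0.145×0.29 = 0.04331 m³/s
Panel 2-3: Δb = 5.73 m, d̄ = (0.29+0.00)/2 = 0.145, v̄ = (0.58+0.00)/2 = 0.29 → q = 5.73×0.145×0.29 = 0.2409 m³/s
Q = Σ q = 0.2843 m³/s

0.284 m³/s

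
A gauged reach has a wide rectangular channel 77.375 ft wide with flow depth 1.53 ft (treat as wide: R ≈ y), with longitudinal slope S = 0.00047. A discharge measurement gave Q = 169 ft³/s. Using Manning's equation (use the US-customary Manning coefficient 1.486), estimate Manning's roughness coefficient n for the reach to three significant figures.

A = b·y = 77.375 × 1.53 = 118.4 ft²
Wide channel: R ≈ y = 1.53 ft
n = (1.486/Q)·A·R^(2/3)·S^(1/2) = (1.486/169) × 118.4 × 1.328 × 0.02168 = 0.02996

0.0300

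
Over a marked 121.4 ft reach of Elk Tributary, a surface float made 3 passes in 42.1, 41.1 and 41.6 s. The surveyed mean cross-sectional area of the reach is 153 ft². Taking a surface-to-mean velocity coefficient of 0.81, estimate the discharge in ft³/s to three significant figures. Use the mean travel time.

362 ft³/s

t̄ = (42.1 + 41.1 + 41.6) / 3 = 41.6 s
v_surface = L / t̄ = 121.4 / 41.6 = 2.918 ft/s
v_mean = 0.81 × 2.918 = 2.364 ft/s
Q = A × v_mean = 153 × 2.364 = 361.7 ft³/s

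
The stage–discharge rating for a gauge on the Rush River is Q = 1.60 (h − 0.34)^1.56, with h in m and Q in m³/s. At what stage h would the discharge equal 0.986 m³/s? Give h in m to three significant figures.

1.07 m

h − h₀ = (Q/C)^(1/b) = (0.986/1.60)^(1/1.56) = 0.7332 m
h = 0.34 + 0.7332 = 1.073 m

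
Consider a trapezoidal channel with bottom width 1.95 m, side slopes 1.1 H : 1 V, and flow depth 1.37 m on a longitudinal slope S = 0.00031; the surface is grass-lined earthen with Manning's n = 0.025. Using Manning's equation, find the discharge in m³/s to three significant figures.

A = (b + z·y)·y = (1.95 + 1.1×1.37)×1.37 = 4.736 m²
P = b + 2y√(1+z²) = 1.95 + 2×1.37×√(1+1.1²) = 6.023 m
R = A/P = 4.736/6.023 = 0.7863 m
Q = (1/n)·A·R^(2/3)·S^(1/2) = (1/0.025) × 4.736 × 0.7863^(2/3) × 0.00031^(1/2) = 2.842 m³/s

2.84 m³/s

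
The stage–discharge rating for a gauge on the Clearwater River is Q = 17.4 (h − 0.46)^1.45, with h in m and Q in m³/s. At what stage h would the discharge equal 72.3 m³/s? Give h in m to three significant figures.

3.13 m

h − h₀ = (Q/C)^(1/b) = (72.3/17.4)^(1/1.45) = 2.671 m
h = 0.46 + 2.671 = 3.131 m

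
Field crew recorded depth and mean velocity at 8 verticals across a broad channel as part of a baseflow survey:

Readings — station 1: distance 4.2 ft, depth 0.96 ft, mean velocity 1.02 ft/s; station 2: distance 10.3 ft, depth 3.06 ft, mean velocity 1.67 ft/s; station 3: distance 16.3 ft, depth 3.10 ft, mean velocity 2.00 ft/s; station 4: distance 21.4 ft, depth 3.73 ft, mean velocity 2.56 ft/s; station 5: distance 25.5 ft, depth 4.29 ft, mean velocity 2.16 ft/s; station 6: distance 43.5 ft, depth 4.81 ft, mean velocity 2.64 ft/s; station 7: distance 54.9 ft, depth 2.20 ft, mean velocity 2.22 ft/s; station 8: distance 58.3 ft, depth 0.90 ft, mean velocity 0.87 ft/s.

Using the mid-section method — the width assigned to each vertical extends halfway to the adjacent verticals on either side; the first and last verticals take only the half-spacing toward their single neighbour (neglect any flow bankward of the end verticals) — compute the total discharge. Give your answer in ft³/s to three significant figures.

w_1 = (10.3 − 4.2)/2 = 3.05 ft; q_1 = 1.02 × 0.96 × 3.05 = 2.987 ft³/s
w_2 = (16.3 − 4.2)/2 = 6.05 ft; q_2 = 1.67 × 3.06 × 6.05 = 30.92 ft³/s
w_3 = (21.4 − 10.3)/2 = 5.55 ft; q_3 = 2.00 × 3.10 × 5.55 = 34.41 ft³/s
w_4 = (25.5 − 16.3)/2 = 4.6 ft; q_4 = 2.56 × 3.73 × 4.6 = 43.92 ft³/s
w_5 = (43.5 − 21.4)/2 = 11.05 ft; q_5 = 2.16 × 4.29 × 11.05 = 102.4 ft³/s
w_6 = (54.9 − 25.5)/2 = 14.7 ft; q_6 = 2.64 × 4.81 × 14.7 = 186.7 ft³/s
w_7 = (58.3 − 43.5)/2 = 7.4 ft; q_7 = 2.22 × 2.20 × 7.4 = 36.14 ft³/s
w_8 = (58.3 − 54.9)/2 = 1.7 ft; q_8 = 0.87 × 0.90 × 1.7 = 1.331 ft³/s
Q = Σ qᵢ = 438.8 ft³/s

439 ft³/s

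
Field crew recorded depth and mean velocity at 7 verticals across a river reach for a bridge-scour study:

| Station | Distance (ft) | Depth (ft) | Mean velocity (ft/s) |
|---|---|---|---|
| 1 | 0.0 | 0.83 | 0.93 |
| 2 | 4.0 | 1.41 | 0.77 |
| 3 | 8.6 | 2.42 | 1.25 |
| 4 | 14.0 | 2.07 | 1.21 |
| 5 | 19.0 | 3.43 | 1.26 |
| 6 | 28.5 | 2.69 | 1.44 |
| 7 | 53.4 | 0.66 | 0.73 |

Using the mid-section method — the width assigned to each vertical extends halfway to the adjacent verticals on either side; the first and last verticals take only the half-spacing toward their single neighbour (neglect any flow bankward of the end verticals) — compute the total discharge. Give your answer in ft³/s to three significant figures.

138 ft³/s

w_1 = (4.0 − 0.0)/2 = 2 ft; q_1 = 0.93 × 0.83 × 2 = 1.544 ft³/s
w_2 = (8.6 − 0.0)/2 = 4.3 ft; q_2 = 0.77 × 1.41 × 4.3 = 4.669 ft³/s
w_3 = (14.0 − 4.0)/2 = 5 ft; q_3 = 1.25 × 2.42 × 5 = 15.13 ft³/s
w_4 = (19.0 − 8.6)/2 = 5.2 ft; q_4 = 1.21 × 2.07 × 5.2 = 13.02 ft³/s
w_5 = (28.5 − 14.0)/2 = 7.25 ft; q_5 = 1.26 × 3.43 × 7.25 = 31.33 ft³/s
w_6 = (53.4 − 19.0)/2 = 17.2 ft; q_6 = 1.44 × 2.69 × 17.2 = 66.63 ft³/s
w_7 = (53.4 − 28.5)/2 = 12.45 ft; q_7 = 0.73 × 0.66 × 12.45 = 5.998 ft³/s
Q = Σ qᵢ = 138.3 ft³/s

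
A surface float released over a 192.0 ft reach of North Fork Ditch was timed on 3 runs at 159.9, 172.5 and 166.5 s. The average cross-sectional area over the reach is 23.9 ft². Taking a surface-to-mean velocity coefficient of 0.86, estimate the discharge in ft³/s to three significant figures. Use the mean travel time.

t̄ = (159.9 + 172.5 + 166.5) / 3 = 166.3 s
v_surface = L / t̄ = 192.0 / 166.3 = 1.155 ft/s
v_mean = 0.86 × 1.155 = 0.9929 ft/s
Q = A × v_mean = 23.9 × 0.9929 = 23.73 ft³/s

23.7 ft³/s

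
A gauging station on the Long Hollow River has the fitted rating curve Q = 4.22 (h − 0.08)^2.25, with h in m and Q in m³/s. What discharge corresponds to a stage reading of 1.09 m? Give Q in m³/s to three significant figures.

Q = 4.22 × (1.09 − 0.08)^2.25 = 4.22 × 1.01^2.25 = 4.316 m³/s

4.32 m³/s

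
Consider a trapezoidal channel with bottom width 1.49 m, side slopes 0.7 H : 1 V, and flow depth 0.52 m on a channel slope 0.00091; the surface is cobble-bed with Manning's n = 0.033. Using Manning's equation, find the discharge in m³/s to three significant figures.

A = (b + z·y)·y = (1.49 + 0.7×0.52)×0.52 = 0.9641 m²
P = b + 2y√(1+z²) = 1.49 + 2×0.52×√(1+0.7²) = 2.759 m
R = A/P = 0.9641/2.759 = 0.3494 m
Q = (1/n)·A·R^(2/3)·S^(1/2) = (1/0.033) × 0.9641 × 0.3494^(2/3) × 0.00091^(1/2) = 0.4372 m³/s

0.437 m³/s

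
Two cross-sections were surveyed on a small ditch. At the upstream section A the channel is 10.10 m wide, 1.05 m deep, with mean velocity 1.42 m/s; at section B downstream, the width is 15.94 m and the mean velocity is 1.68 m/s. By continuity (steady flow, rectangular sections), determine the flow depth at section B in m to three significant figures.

0.562 m

Q = A₁V₁ = (10.10×1.05) × 1.42 = 15.06 m³/s
d₂ = Q/(b₂ V₂) = 15.06/(15.94×1.68) = 0.5623 m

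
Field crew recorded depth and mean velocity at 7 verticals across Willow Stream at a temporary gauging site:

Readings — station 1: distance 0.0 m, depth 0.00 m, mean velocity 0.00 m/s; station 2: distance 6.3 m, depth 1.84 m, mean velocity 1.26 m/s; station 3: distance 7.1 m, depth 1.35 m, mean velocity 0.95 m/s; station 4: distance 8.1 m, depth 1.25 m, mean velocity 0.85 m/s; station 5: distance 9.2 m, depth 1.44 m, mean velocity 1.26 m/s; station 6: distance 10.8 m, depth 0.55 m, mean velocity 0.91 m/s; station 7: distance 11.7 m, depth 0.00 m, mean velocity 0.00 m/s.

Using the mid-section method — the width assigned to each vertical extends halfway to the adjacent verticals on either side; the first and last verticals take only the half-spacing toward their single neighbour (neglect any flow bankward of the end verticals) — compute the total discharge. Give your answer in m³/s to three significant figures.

w_2 = (7.1 − 0.0)/2 = 3.55 m; q_2 = 1.26 × 1.84 × 3.55 = 8.230 m³/s
w_3 = (8.1 − 6.3)/2 = 0.9 m; q_3 = 0.95 × 1.35 × 0.9 = 1.154 m³/s
w_4 = (9.2 − 7.1)/2 = 1.05 m; q_4 = 0.85 × 1.25 × 1.05 = 1.116 m³/s
w_5 = (10.8 − 8.1)/2 = 1.35 m; q_5 = 1.26 × 1.44 × 1.35 = 2.449 m³/s
w_6 = (11.7 − 9.2)/2 = 1.25 m; q_6 = 0.91 × 0.55 × 1.25 = 0.6256 m³/s
Stations 1, 7 contribute zero (depth or velocity is 0).
Q = Σ qᵢ = 13.58 m³/s

13.6 m³/s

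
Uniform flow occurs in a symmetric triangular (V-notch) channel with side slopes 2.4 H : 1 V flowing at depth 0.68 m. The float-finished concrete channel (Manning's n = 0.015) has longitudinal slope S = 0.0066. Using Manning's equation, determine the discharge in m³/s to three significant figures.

A = z·y² = 2.4×0.68² = 1.110 m²
P = 2y√(1+z²) = 2×0.68×√(1+2.4²) = 3.536 m
R = A/P = 1.110/3.536 = 0.3138 m
Q = (1/n)·A·R^(2/3)·S^(1/2) = (1/0.015) × 1.110 × 0.3138^(2/3) × 0.0066^(1/2) = 2.776 m³/s

2.78 m³/s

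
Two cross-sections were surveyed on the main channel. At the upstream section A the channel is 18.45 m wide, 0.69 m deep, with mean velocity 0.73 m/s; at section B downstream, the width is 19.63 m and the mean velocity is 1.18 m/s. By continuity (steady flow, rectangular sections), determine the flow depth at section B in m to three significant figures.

Q = A₁V₁ = (18.45×0.69) × 0.73 = 9.293 m³/s
d₂ = Q/(b₂ V₂) = 9.293/(19.63×1.18) = 0.4012 m

0.401 m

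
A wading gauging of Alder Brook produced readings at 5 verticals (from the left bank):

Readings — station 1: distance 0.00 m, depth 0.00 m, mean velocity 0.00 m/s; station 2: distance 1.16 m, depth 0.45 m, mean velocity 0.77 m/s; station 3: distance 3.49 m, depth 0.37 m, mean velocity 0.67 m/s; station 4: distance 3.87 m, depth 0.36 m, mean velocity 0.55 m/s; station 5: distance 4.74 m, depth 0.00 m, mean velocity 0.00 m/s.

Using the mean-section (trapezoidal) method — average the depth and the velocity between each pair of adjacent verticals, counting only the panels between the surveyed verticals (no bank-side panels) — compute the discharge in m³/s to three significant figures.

Panel 1-2: Δb = 1.16 m, d̄ = (0.00+0.45)/2 = 0.225, v̄ = (0.00+0.77)/2 = 0.385 → q = 1.16×0.225×0.385 = 0.1005 m³/s
Panel 2-3: Δb = 2.33 m, d̄ = (0.45+0.37)/2 = 0.41, v̄ = (0.77+0.67)/2 = 0.72 → q = 2.33×0.41×0.72 = 0.6878 m³/s
Panel 3-4: Δb = 0.38 m, d̄ = (0.37+0.36)/2 = 0.365, v̄ = (0.67+0.55)/2 = 0.61 → q = 0.38×0.365×0.61 = 0.08461 m³/s
Panel 4-5: Δb = 0.87 m, d̄ = (0.36+0.00)/2 = 0.18, v̄ = (0.55+0.00)/2 = 0.275 → q = 0.87×0.18×0.275 = 0.04307 m³/s
Q = Σ q = 0.9160 m³/s

0.916 m³/s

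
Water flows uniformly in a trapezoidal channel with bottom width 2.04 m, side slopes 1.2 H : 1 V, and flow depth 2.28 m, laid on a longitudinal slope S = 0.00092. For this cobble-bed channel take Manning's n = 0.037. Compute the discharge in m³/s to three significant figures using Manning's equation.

10.0 m³/s

A = (b + z·y)·y = (2.04 + 1.2×2.28)×2.28 = 10.89 m²
P = b + 2y√(1+z²) = 2.04 + 2×2.28×√(1+1.2²) = 9.163 m
R = A/P = 10.89/9.163 = 1.188 m
Q = (1/n)·A·R^(2/3)·S^(1/2) = (1/0.037) × 10.89 × 1.188^(2/3) × 0.00092^(1/2) = 10.02 m³/s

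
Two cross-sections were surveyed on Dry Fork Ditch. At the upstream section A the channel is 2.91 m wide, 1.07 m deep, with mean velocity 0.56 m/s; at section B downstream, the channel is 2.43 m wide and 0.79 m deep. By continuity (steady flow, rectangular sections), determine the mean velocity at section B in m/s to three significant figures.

Q = A₁V₁ = (2.91×1.07) × 0.56 = 1.744 m³/s
A₂ = 2.43 × 0.79 = 1.920 m²
V₂ = Q/A₂ = 1.744/1.920 = 0.9083 m/s

0.908 m/s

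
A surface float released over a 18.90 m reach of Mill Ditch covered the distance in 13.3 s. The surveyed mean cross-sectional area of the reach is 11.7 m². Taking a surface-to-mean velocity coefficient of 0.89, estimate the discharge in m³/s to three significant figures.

v_surface = L / t̄ = 18.90 / 13.3 = 1.421 m/s
v_mean = 0.89 × 1.421 = 1.265 m/s
Q = A × v_mean = 11.7 × 1.265 = 14.80 m³/s

14.8 m³/s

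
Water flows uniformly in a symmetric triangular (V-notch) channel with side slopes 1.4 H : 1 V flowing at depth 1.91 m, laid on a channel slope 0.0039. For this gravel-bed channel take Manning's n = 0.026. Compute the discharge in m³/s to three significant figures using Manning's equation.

10.4 m³/s

A = z·y² = 1.4×1.91² = 5.107 m²
P = 2y√(1+z²) = 2×1.91×√(1+1.4²) = 6.572 m
R = A/P = 5.107/6.572 = 0.7771 m
Q = (1/n)·A·R^(2/3)·S^(1/2) = (1/0.026) × 5.107 × 0.7771^(2/3) × 0.0039^(1/2) = 10.37 m³/s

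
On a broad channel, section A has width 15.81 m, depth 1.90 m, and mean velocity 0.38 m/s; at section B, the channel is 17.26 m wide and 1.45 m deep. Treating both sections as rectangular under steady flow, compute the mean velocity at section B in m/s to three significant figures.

Q = A₁V₁ = (15.81×1.90) × 0.38 = 11.41 m³/s
A₂ = 17.26 × 1.45 = 25.03 m²
V₂ = Q/A₂ = 11.41/25.03 = 0.4561 m/s

0.456 m/s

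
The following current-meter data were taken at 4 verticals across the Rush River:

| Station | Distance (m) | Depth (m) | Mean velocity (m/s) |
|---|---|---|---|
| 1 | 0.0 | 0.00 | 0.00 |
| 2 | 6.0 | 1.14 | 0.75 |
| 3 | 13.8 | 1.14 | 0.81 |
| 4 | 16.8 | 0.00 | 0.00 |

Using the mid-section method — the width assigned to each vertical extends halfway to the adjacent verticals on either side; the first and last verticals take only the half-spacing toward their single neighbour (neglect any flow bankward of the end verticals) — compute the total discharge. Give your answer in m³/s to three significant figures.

10.9 m³/s

w_2 = (13.8 − 0.0)/2 = 6.9 m; q_2 = 0.75 × 1.14 × 6.9 = 5.900 m³/s
w_3 = (16.8 − 6.0)/2 = 5.4 m; q_3 = 0.81 × 1.14 × 5.4 = 4.986 m³/s
Stations 1, 4 contribute zero (depth or velocity is 0).
Q = Σ qᵢ = 10.89 m³/s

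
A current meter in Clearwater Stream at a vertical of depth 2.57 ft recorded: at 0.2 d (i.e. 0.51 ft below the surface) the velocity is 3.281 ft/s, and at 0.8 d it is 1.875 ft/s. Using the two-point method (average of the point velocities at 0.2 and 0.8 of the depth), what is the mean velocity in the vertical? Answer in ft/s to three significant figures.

2.58 ft/s

v̄ = (3.281 + 1.875) / 2 = 2.578 ft/s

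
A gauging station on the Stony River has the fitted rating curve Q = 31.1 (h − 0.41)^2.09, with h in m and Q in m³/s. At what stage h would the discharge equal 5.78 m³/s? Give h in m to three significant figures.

h − h₀ = (Q/C)^(1/b) = (5.78/31.1)^(1/2.09) = 0.4470 m
h = 0.41 + 0.4470 = 0.8570 m

0.857 m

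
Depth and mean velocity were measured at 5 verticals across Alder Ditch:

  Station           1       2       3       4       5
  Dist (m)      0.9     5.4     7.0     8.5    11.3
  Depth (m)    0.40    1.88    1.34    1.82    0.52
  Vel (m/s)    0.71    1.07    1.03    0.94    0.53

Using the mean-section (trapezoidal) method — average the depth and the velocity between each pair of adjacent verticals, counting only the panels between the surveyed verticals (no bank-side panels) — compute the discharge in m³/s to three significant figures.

Panel 1-2: Δb = 4.5 m, d̄ = (0.40+1.88)/2 = 1.14, v̄ = (0.71+1.07)/2 = 0.89 → q = 4.5×1.14×0.89 = 4.566 m³/s
Panel 2-3: Δb = 1.6 m, d̄ = (1.88+1.34)/2 = 1.61, v̄ = (1.07+1.03)/2 = 1.05 → q = 1.6×1.61×1.05 = 2.705 m³/s
Panel 3-4: Δb = 1.5 m, d̄ = (1.34+1.82)/2 = 1.58, v̄ = (1.03+0.94)/2 = 0.985 → q = 1.5×1.58×0.985 = 2.334 m³/s
Panel 4-5: Δb = 2.8 m, d̄ = (1.82+0.52)/2 = 1.17, v̄ = (0.94+0.53)/2 = 0.735 → q = 2.8×1.17×0.735 = 2.408 m³/s
Q = Σ q = 12.01 m³/s

12.0 m³/s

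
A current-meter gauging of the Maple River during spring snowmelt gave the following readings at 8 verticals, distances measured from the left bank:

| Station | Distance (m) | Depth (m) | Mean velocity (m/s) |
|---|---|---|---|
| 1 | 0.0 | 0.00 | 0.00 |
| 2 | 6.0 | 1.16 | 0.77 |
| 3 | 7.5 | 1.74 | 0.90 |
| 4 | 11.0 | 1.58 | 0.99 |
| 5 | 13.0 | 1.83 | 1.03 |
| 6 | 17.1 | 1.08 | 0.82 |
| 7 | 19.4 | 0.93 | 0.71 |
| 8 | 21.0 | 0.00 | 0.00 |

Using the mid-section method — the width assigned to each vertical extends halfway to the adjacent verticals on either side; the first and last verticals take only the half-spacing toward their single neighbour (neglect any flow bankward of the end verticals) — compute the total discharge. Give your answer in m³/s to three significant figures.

w_2 = (7.5 − 0.0)/2 = 3.75 m; q_2 = 0.77 × 1.16 × 3.75 = 3.350 m³/s
w_3 = (11.0 − 6.0)/2 = 2.5 m; q_3 = 0.90 × 1.74 × 2.5 = 3.915 m³/s
w_4 = (13.0 − 7.5)/2 = 2.75 m; q_4 = 0.99 × 1.58 × 2.75 = 4.302 m³/s
w_5 = (17.1 − 11.0)/2 = 3.05 m; q_5 = 1.03 × 1.83 × 3.05 = 5.749 m³/s
w_6 = (19.4 − 13.0)/2 = 3.2 m; q_6 = 0.82 × 1.08 × 3.2 = 2.834 m³/s
w_7 = (21.0 − 17.1)/2 = 1.95 m; q_7 = 0.71 × 0.93 × 1.95 = 1.288 m³/s
Stations 1, 8 contribute zero (depth or velocity is 0).
Q = Σ qᵢ = 21.44 m³/s

21.4 m³/s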